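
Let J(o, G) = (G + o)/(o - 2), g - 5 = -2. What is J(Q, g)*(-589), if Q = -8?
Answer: -589/2 ≈ -294.50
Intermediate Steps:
g = 3 (g = 5 - 2 = 3)
J(o, G) = (G + o)/(-2 + o)
J(Q, g)*(-589) = ((3 - 8)/(-2 - 8))*(-589) = (-5/(-10))*(-589) = -1/10*(-5)*(-589) = (1/2)*(-589) = -589/2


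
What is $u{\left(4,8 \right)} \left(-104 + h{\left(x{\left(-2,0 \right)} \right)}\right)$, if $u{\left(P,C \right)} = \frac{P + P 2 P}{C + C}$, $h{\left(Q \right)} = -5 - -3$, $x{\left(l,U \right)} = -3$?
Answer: $- \frac{477}{2} \approx -238.5$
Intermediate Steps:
$h{\left(Q \right)} = -2$ ($h{\left(Q \right)} = -5 + 3 = -2$)
$u{\left(P,C \right)} = \frac{P + 2 P^{2}}{2 C}$ ($u{\left(P,C \right)} = \frac{P + 2 P P}{2 C} = \left(P + 2 P^{2}\right) \frac{1}{2 C} = \frac{P + 2 P^{2}}{2 C}$)
$u{\left(4,8 \right)} \left(-104 + h{\left(x{\left(-2,0 \right)} \right)}\right) = \frac{1}{2} \cdot 4 \cdot \frac{1}{8} \left(1 + 2 \cdot 4\right) \left(-104 - 2\right) = \frac{1}{2} \cdot 4 \cdot \frac{1}{8} \left(1 + 8\right) \left(-106\right) = \frac{1}{2} \cdot 4 \cdot \frac{1}{8} \cdot 9 \left(-106\right) = \frac{9}{4} \left(-106\right) = - \frac{477}{2}$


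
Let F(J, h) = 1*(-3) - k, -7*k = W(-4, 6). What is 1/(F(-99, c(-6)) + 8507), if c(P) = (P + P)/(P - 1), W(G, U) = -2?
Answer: 7/59526 ≈ 0.00011760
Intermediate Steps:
k = 2/7 (k = -⅐*(-2) = 2/7 ≈ 0.28571)
c(P) = 2*P/(-1 + P) (c(P) = (2*P)/(-1 + P) = 2*P/(-1 + P))
F(J, h) = -23/7 (F(J, h) = 1*(-3) - 1*2/7 = -3 - 2/7 = -23/7)
1/(F(-99, c(-6)) + 8507) = 1/(-23/7 + 8507) = 1/(59526/7) = 7/59526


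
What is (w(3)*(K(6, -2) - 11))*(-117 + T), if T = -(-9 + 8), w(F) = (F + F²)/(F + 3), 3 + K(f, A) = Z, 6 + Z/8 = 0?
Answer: 14384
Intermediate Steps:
Z = -48 (Z = -48 + 8*0 = -48 + 0 = -48)
K(f, A) = -51 (K(f, A) = -3 - 48 = -51)
w(F) = (F + F²)/(3 + F)
T = 1 (T = -1*(-1) = 1)
(w(3)*(K(6, -2) - 11))*(-117 + T) = ((3*(1 + 3)/(3 + 3))*(-51 - 11))*(-117 + 1) = ((3*4/6)*(-62))*(-116) = ((3*(⅙)*4)*(-62))*(-116) = (2*(-62))*(-116) = -124*(-116) = 14384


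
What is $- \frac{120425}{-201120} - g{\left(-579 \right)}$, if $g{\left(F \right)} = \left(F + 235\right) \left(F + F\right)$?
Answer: $- \frac{16023286763}{40224} \approx -3.9835 \cdot 10^{5}$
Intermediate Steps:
$g{\left(F \right)} = 2 F \left(235 + F\right)$ ($g{\left(F \right)} = \left(235 + F\right) 2 F = 2 F \left(235 + F\right)$)
$- \frac{120425}{-201120} - g{\left(-579 \right)} = - \frac{120425}{-201120} - 2 \left(-579\right) \left(235 - 579\right) = \left(-120425\right) \left(- \frac{1}{201120}\right) - 2 \left(-579\right) \left(-344\right) = \frac{24085}{40224} - 398352 = - \frac{16023286763}{40224}$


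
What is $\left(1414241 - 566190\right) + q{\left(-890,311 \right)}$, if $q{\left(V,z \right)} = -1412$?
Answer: $846639$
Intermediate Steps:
$\left(1414241 - 566190\right) + q{\left(-890,311 \right)} = \left(1414241 - 566190\right) - 1412 = 848051 - 1412 = 846639$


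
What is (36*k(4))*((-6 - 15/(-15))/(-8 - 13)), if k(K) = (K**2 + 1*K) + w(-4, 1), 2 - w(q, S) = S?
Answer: 180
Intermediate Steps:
w(q, S) = 2 - S
k(K) = 1 + K + K**2 (k(K) = (K**2 + 1*K) + (2 - 1*1) = (K**2 + K) + (2 - 1) = (K + K**2) + 1 = 1 + K + K**2)
(36*k(4))*((-6 - 15/(-15))/(-8 - 13)) = (36*(1 + 4 + 4**2))*((-6 - 15/(-15))/(-8 - 13)) = (36*(1 + 4 + 16))*((-6 - 15*(-1/15))/(-21)) = (36*21)*((-6 + 1)*(-1/21)) = 756*(-5*(-1/21)) = 756*(5/21) = 180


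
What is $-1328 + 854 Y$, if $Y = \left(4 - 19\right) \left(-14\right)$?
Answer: $178012$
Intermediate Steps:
$Y = 210$ ($Y = \left(-15\right) \left(-14\right) = 210$)
$-1328 + 854 Y = -1328 + 854 \cdot 210 = -1328 + 179340 = 178012$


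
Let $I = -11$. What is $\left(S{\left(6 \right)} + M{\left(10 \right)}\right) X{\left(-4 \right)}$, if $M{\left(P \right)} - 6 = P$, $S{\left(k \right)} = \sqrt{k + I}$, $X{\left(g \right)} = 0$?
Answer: $0$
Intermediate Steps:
$S{\left(k \right)} = \sqrt{-11 + k}$ ($S{\left(k \right)} = \sqrt{k - 11} = \sqrt{-11 + k}$)
$M{\left(P \right)} = 6 + P$
$\left(S{\left(6 \right)} + M{\left(10 \right)}\right) X{\left(-4 \right)} = \left(\sqrt{-11 + 6} + \left(6 + 10\right)\right) 0 = \left(\sqrt{-5} + 16\right) 0 = \left(i \sqrt{5} + 16\right) 0 = \left(16 + i \sqrt{5}\right) 0 = 0$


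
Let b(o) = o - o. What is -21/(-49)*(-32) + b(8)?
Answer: -96/7 ≈ -13.714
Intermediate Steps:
b(o) = 0
-21/(-49)*(-32) + b(8) = -21/(-49)*(-32) + 0 = -21*(-1/49)*(-32) + 0 = (3/7)*(-32) + 0 = -96/7 + 0 = -96/7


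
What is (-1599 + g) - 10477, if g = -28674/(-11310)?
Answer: -22758481/1885 ≈ -12073.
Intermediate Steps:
g = 4779/1885 (g = -28674*(-1/11310) = 4779/1885 ≈ 2.5353)
(-1599 + g) - 10477 = (-1599 + 4779/1885) - 10477 = -3009336/1885 - 10477 = -22758481/1885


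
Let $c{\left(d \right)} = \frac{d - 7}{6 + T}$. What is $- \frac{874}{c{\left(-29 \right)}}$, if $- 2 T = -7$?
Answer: $\frac{8303}{36} \approx 230.64$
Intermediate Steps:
$T = \frac{7}{2}$ ($T = \left(- \frac{1}{2}\right) \left(-7\right) = \frac{7}{2} \approx 3.5$)
$c{\left(d \right)} = - \frac{14}{19} + \frac{2 d}{19}$ ($c{\left(d \right)} = \frac{d - 7}{6 + \frac{7}{2}} = \frac{-7 + d}{\frac{19}{2}} = \left(-7 + d\right) \frac{2}{19} = - \frac{14}{19} + \frac{2 d}{19}$)
$- \frac{874}{c{\left(-29 \right)}} = - \frac{874}{- \frac{14}{19} + \frac{2}{19} \left(-29\right)} = - \frac{874}{- \frac{14}{19} - \frac{58}{19}} = - \frac{874}{- \frac{72}{19}} = \left(-874\right) \left(- \frac{19}{72}\right) = \frac{8303}{36}$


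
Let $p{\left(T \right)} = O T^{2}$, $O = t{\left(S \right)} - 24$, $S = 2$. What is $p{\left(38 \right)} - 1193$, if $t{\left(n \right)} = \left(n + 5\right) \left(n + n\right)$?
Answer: $4583$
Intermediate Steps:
$t{\left(n \right)} = 2 n \left(5 + n\right)$ ($t{\left(n \right)} = \left(5 + n\right) 2 n = 2 n \left(5 + n\right)$)
$O = 4$ ($O = 2 \cdot 2 \left(5 + 2\right) - 24 = 2 \cdot 2 \cdot 7 - 24 = 28 - 24 = 4$)
$p{\left(T \right)} = 4 T^{2}$
$p{\left(38 \right)} - 1193 = 4 \cdot 38^{2} - 1193 = 4 \cdot 1444 - 1193 = 5776 - 1193 = 4583$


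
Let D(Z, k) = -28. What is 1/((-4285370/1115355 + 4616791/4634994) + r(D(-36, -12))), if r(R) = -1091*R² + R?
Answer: -344644248858/294800021321052641 ≈ -1.1691e-6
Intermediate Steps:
r(R) = R - 1091*R²
1/((-4285370/1115355 + 4616791/4634994) + r(D(-36, -12))) = 1/((-4285370/1115355 + 4616791/4634994) - 28*(1 - 1091*(-28))) = 1/((-4285370*1/1115355 + 4616791*(1/4634994)) - 28*(1 + 30548)) = 1/((-857074/223071 + 4616791/4634994) - 28*30549) = 1/(-980886887465/344644248858 - 855372) = 1/(-294800021321052641/344644248858) = -344644248858/294800021321052641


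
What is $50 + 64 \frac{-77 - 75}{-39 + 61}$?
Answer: $- \frac{4314}{11} \approx -392.18$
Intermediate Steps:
$50 + 64 \frac{-77 - 75}{-39 + 61} = 50 + 64 \left(- \frac{152}{22}\right) = 50 + 64 \left(\left(-152\right) \frac{1}{22}\right) = 50 + 64 \left(- \frac{76}{11}\right) = 50 - \frac{4864}{11} = - \frac{4314}{11}$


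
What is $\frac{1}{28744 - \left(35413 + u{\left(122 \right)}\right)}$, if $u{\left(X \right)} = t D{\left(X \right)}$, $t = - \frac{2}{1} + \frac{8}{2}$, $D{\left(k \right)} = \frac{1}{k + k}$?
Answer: $- \frac{122}{813619} \approx -0.00014995$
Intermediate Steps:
$D{\left(k \right)} = \frac{1}{2 k}$
$t = 2$ ($t = \left(-2\right) 1 + 8 \cdot \frac{1}{2} = -2 + 4 = 2$)
$u{\left(X \right)} = \frac{1}{X}$ ($u{\left(X \right)} = 2 \frac{1}{2 X} = \frac{1}{X}$)
$\frac{1}{28744 - \left(35413 + u{\left(122 \right)}\right)} = \frac{1}{28744 - \frac{4320387}{122}} = \frac{1}{- \frac{813619}{122}} = - \frac{122}{813619}$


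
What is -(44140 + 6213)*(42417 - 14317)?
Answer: -1414919300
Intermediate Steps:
-(44140 + 6213)*(42417 - 14317) = -50353*28100 = -1*1414919300 = -1414919300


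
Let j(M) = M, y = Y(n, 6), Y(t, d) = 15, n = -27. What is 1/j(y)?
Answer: 1/15 ≈ 0.066667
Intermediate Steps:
y = 15
1/j(y) = 1/15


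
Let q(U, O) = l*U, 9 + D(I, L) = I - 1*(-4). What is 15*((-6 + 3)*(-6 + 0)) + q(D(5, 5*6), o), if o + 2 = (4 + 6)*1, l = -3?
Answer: 270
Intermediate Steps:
D(I, L) = -5 + I (D(I, L) = -9 + (I - 1*(-4)) = -9 + (I + 4) = -9 + (4 + I) = -5 + I)
o = 8 (o = -2 + (4 + 6)*1 = -2 + 10*1 = -2 + 10 = 8)
q(U, O) = -3*U
15*((-6 + 3)*(-6 + 0)) + q(D(5, 5*6), o) = 15*((-6 + 3)*(-6 + 0)) - 3*(-5 + 5) = 15*(-3*(-6)) - 3*0 = 15*18 + 0 = 270 + 0 = 270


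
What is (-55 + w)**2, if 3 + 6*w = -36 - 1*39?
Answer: 4624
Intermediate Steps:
w = -13 (w = -1/2 + (-36 - 1*39)/6 = -1/2 + (-36 - 39)/6 = -1/2 + (1/6)*(-75) = -1/2 - 25/2 = -13)
(-55 + w)**2 = (-55 - 13)**2 = (-68)**2 = 4624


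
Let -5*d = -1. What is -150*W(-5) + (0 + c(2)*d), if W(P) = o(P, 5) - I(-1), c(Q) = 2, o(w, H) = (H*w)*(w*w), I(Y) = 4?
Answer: 471752/5 ≈ 94350.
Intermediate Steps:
d = ⅕ (d = -⅕*(-1) = ⅕ ≈ 0.20000)
o(w, H) = H*w³ (o(w, H) = (H*w)*w² = H*w³)
W(P) = -4 + 5*P³ (W(P) = 5*P³ - 1*4 = 5*P³ - 4 = -4 + 5*P³)
-150*W(-5) + (0 + c(2)*d) = -150*(-4 + 5*(-5)³) + (0 + 2*(⅕)) = -150*(-4 + 5*(-125)) + (0 + ⅖) = -150*(-4 - 625) + ⅖ = -150*(-629) + ⅖ = 94350 + ⅖ = 471752/5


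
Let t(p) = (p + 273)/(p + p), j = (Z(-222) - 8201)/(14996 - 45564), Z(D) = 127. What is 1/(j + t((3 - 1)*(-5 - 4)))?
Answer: -22926/156337 ≈ -0.14664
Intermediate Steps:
j = 4037/15284 (j = (127 - 8201)/(14996 - 45564) = -8074/(-30568) = -8074*(-1/30568) = 4037/15284 ≈ 0.26413)
t(p) = (273 + p)/(2*p) (t(p) = (273 + p)/((2*p)) = (273 + p)*(1/(2*p)) = (273 + p)/(2*p))
1/(j + t((3 - 1)*(-5 - 4))) = 1/(4037/15284 + (273 + (3 - 1)*(-5 - 4))/(2*(((3 - 1)*(-5 - 4))))) = 1/(4037/15284 + (273 + 2*(-9))/(2*((2*(-9))))) = 1/(4037/15284 + (1/2)*(273 - 18)/(-18)) = 1/(4037/15284 + (1/2)*(-1/18)*255) = 1/(4037/15284 - 85/12) = 1/(-156337/22926) = -22926/156337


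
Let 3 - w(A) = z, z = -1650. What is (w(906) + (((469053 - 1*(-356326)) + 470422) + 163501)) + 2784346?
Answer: 4245301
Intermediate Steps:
w(A) = 1653 (w(A) = 3 - 1*(-1650) = 3 + 1650 = 1653)
(w(906) + (((469053 - 1*(-356326)) + 470422) + 163501)) + 2784346 = (1653 + (((469053 - 1*(-356326)) + 470422) + 163501)) + 2784346 = (1653 + (((469053 + 356326) + 470422) + 163501)) + 2784346 = (1653 + ((825379 + 470422) + 163501)) + 2784346 = (1653 + (1295801 + 163501)) + 2784346 = (1653 + 1459302) + 2784346 = 1460955 + 2784346 = 4245301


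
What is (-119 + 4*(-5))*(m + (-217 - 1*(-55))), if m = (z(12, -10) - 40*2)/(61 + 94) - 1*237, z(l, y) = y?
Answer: 1721793/31 ≈ 55542.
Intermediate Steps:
m = -7365/31 (m = (-10 - 40*2)/(61 + 94) - 1*237 = (-10 - 80)/155 - 237 = -90*1/155 - 237 = -18/31 - 237 = -7365/31 ≈ -237.58)
(-119 + 4*(-5))*(m + (-217 - 1*(-55))) = (-119 + 4*(-5))*(-7365/31 + (-217 - 1*(-55))) = (-119 - 20)*(-7365/31 + (-217 + 55)) = -139*(-7365/31 - 162) = -139*(-12387/31) = 1721793/31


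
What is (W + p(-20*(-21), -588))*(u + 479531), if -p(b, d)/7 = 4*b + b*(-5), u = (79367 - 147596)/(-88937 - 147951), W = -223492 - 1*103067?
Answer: -36761567539112583/236888 ≈ -1.5519e+11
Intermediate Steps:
W = -326559 (W = -223492 - 103067 = -326559)
u = 68229/236888 (u = -68229/(-236888) = -68229*(-1/236888) = 68229/236888 ≈ 0.28802)
p(b, d) = 7*b (p(b, d) = -7*(4*b + b*(-5)) = -7*(4*b - 5*b) = -(-7)*b = 7*b)
(W + p(-20*(-21), -588))*(u + 479531) = (-326559 + 7*(-20*(-21)))*(68229/236888 + 479531) = (-326559 + 7*420)*(113595207757/236888) = (-326559 + 2940)*(113595207757/236888) = -323619*113595207757/236888 = -36761567539112583/236888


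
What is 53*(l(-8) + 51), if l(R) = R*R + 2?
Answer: 6201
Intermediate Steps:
l(R) = 2 + R² (l(R) = R² + 2 = 2 + R²)
53*(l(-8) + 51) = 53*((2 + (-8)²) + 51) = 53*((2 + 64) + 51) = 53*(66 + 51) = 53*117 = 6201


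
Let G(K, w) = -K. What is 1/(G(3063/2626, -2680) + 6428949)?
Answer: 2626/16882417011 ≈ 1.5555e-7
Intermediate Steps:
1/(G(3063/2626, -2680) + 6428949) = 1/(-3063/2626 + 6428949) = 1/(16882417011/2626) = 2626/16882417011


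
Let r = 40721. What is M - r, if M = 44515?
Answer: 3794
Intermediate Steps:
M - r = 44515 - 1*40721 = 44515 - 40721 = 3794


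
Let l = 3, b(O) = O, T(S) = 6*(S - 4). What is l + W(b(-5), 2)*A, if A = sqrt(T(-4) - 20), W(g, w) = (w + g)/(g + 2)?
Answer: 3 + 2*I*sqrt(17) ≈ 3.0 + 8.2462*I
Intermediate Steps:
T(S) = -24 + 6*S (T(S) = 6*(-4 + S) = -24 + 6*S)
W(g, w) = (g + w)/(2 + g)
A = 2*I*sqrt(17) (A = sqrt((-24 + 6*(-4)) - 20) = sqrt((-24 - 24) - 20) = sqrt(-48 - 20) = sqrt(-68) = 2*I*sqrt(17) ≈ 8.2462*I)
l + W(b(-5), 2)*A = 3 + ((-5 + 2)/(2 - 5))*(2*I*sqrt(17)) = 3 + (-3/(-3))*(2*I*sqrt(17)) = 3 + (-1/3*(-3))*(2*I*sqrt(17)) = 3 + 1*(2*I*sqrt(17)) = 3 + 2*I*sqrt(17)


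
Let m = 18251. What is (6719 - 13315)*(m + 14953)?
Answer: -219013584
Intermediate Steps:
(6719 - 13315)*(m + 14953) = (6719 - 13315)*(18251 + 14953) = -6596*33204 = -219013584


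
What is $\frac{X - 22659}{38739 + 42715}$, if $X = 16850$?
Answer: $- \frac{5809}{81454} \approx -0.071316$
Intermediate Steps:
$\frac{X - 22659}{38739 + 42715} = \frac{16850 - 22659}{38739 + 42715} = - \frac{5809}{81454}$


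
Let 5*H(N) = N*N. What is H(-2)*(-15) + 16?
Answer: 4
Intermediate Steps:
H(N) = N²/5 (H(N) = (N*N)/5 = N²/5)
H(-2)*(-15) + 16 = ((⅕)*(-2)²)*(-15) + 16 = ((⅕)*4)*(-15) + 16 = (⅘)*(-15) + 16 = -12 + 16 = 4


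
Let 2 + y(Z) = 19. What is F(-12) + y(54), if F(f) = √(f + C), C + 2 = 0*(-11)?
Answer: 17 + I*√14 ≈ 17.0 + 3.7417*I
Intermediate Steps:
C = -2 (C = -2 + 0*(-11) = -2 + 0 = -2)
y(Z) = 17 (y(Z) = -2 + 19 = 17)
F(f) = √(-2 + f) (F(f) = √(f - 2) = √(-2 + f))
F(-12) + y(54) = √(-2 - 12) + 17 = √(-14) + 17 = I*√14 + 17 = 17 + I*√14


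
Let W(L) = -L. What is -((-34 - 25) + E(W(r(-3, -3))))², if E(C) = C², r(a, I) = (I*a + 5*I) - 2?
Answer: -25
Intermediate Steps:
r(a, I) = -2 + 5*I + I*a (r(a, I) = (5*I + I*a) - 2 = -2 + 5*I + I*a)
-((-34 - 25) + E(W(r(-3, -3))))² = -((-34 - 25) + (-(-2 + 5*(-3) - 3*(-3)))²)² = -(-59 + (-(-2 - 15 + 9))²)² = -(-59 + (-1*(-8))²)² = -(-59 + 8²)² = -(-59 + 64)² = -1*5² = -1*25 = -25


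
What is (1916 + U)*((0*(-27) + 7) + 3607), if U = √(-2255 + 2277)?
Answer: 6924424 + 3614*√22 ≈ 6.9414e+6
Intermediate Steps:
U = √22 ≈ 4.6904
(1916 + U)*((0*(-27) + 7) + 3607) = (1916 + √22)*((0*(-27) + 7) + 3607) = (1916 + √22)*((0 + 7) + 3607) = (1916 + √22)*(7 + 3607) = (1916 + √22)*3614 = 6924424 + 3614*√22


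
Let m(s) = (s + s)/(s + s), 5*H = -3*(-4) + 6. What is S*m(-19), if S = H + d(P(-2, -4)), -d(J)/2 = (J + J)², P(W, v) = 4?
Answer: -622/5 ≈ -124.40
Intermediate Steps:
d(J) = -8*J² (d(J) = -2*(J + J)² = -2*4*J² = -8*J²)
H = 18/5 (H = (-3*(-4) + 6)/5 = (12 + 6)/5 = (⅕)*18 = 18/5 ≈ 3.6000)
S = -622/5 (S = 18/5 - 8*4² = 18/5 - 8*16 = 18/5 - 128 = -622/5 ≈ -124.40)
m(s) = 1 (m(s) = (2*s)/((2*s)) = (2*s)*(1/(2*s)) = 1)
S*m(-19) = -622/5*1 = -622/5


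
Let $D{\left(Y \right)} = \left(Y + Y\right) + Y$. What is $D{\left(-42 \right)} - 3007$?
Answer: $-3133$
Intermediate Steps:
$D{\left(Y \right)} = 3 Y$ ($D{\left(Y \right)} = 2 Y + Y = 3 Y$)
$D{\left(-42 \right)} - 3007 = 3 \left(-42\right) - 3007 = -126 - 3007 = -3133$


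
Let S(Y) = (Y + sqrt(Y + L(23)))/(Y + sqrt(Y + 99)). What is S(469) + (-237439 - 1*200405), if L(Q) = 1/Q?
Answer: -96059688731/219393 - 938*sqrt(142)/219393 - 4*sqrt(8808402)/5046039 + 938*sqrt(62031)/5046039 ≈ -4.3784e+5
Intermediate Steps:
S(Y) = (Y + sqrt(1/23 + Y))/(Y + sqrt(99 + Y)) (S(Y) = (Y + sqrt(Y + 1/23))/(Y + sqrt(Y + 99)) = (Y + sqrt(Y + 1/23))/(Y + sqrt(99 + Y)) = (Y + sqrt(1/23 + Y))/(Y + sqrt(99 + Y)))
S(469) + (-237439 - 1*200405) = (469 + sqrt(23 + 529*469)/23)/(469 + sqrt(99 + 469)) + (-237439 - 1*200405) = (469 + sqrt(23 + 248101)/23)/(469 + sqrt(568)) + (-237439 - 200405) = (469 + sqrt(248124)/23)/(469 + 2*sqrt(142)) - 437844 = (469 + (2*sqrt(62031))/23)/(469 + 2*sqrt(142)) - 437844 = (469 + 2*sqrt(62031)/23)/(469 + 2*sqrt(142)) - 437844 = -437844 + (469 + 2*sqrt(62031)/23)/(469 + 2*sqrt(142))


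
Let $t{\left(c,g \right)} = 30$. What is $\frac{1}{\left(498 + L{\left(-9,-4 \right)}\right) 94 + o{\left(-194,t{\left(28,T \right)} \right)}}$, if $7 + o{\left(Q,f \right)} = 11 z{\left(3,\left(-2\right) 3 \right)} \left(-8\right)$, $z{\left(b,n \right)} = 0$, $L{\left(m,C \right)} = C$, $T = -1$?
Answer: $\frac{1}{46429} \approx 2.1538 \cdot 10^{-5}$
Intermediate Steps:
$o{\left(Q,f \right)} = -7$ ($o{\left(Q,f \right)} = -7 + 11 \cdot 0 \left(-8\right) = -7 + 0 \left(-8\right) = -7 + 0 = -7$)
$\frac{1}{\left(498 + L{\left(-9,-4 \right)}\right) 94 + o{\left(-194,t{\left(28,T \right)} \right)}} = \frac{1}{\left(498 - 4\right) 94 - 7} = \frac{1}{494 \cdot 94 - 7} = \frac{1}{46436 - 7} = \frac{1}{46429}$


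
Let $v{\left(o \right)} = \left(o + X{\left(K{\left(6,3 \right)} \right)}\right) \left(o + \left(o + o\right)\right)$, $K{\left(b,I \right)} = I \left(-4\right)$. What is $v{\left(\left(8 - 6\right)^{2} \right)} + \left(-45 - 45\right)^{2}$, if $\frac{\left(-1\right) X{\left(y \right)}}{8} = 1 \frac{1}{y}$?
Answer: $8156$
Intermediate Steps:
$K{\left(b,I \right)} = - 4 I$
$X{\left(y \right)} = - \frac{8}{y}$ ($X{\left(y \right)} = - 8 \cdot 1 \frac{1}{y} = - \frac{8}{y}$)
$v{\left(o \right)} = 3 o \left(\frac{2}{3} + o\right)$ ($v{\left(o \right)} = \left(o - \frac{8}{\left(-4\right) 3}\right) \left(o + \left(o + o\right)\right) = \left(o - \frac{8}{-12}\right) \left(o + 2 o\right) = \left(o - - \frac{2}{3}\right) 3 o = \left(o + \frac{2}{3}\right) 3 o = \left(\frac{2}{3} + o\right) 3 o = 3 o \left(\frac{2}{3} + o\right)$)
$v{\left(\left(8 - 6\right)^{2} \right)} + \left(-45 - 45\right)^{2} = \left(8 - 6\right)^{2} \left(2 + 3 \left(8 - 6\right)^{2}\right) + \left(-45 - 45\right)^{2} = 2^{2} \left(2 + 3 \cdot 2^{2}\right) + \left(-90\right)^{2} = 4 \left(2 + 3 \cdot 4\right) + 8100 = 4 \left(2 + 12\right) + 8100 = 4 \cdot 14 + 8100 = 56 + 8100 = 8156$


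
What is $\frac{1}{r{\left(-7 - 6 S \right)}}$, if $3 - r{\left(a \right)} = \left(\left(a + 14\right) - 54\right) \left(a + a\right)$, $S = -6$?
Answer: $\frac{1}{641} \approx 0.0015601$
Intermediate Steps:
$r{\left(a \right)} = 3 - 2 a \left(-40 + a\right)$ ($r{\left(a \right)} = 3 - \left(\left(a + 14\right) - 54\right) \left(a + a\right) = 3 - \left(\left(14 + a\right) - 54\right) 2 a = 3 - \left(-40 + a\right) 2 a = 3 - 2 a \left(-40 + a\right)$)
$\frac{1}{r{\left(-7 - 6 S \right)}} = \frac{1}{3 - 2 \left(-7 - -36\right)^{2} + 80 \left(-7 - -36\right)} = \frac{1}{3 - 2 \left(-7 + 36\right)^{2} + 80 \left(-7 + 36\right)} = \frac{1}{3 - 2 \cdot 29^{2} + 80 \cdot 29} = \frac{1}{3 - 1682 + 2320} = \frac{1}{641}$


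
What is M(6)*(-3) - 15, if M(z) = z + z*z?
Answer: -141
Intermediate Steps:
M(z) = z + z**2
M(6)*(-3) - 15 = (6*(1 + 6))*(-3) - 15 = (6*7)*(-3) - 15 = 42*(-3) - 15 = -126 - 15 = -141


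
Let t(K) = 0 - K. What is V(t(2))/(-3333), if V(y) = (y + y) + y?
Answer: 2/1111 ≈ 0.0018002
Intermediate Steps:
t(K) = -K
V(y) = 3*y (V(y) = 2*y + y = 3*y)
V(t(2))/(-3333) = (3*(-1*2))/(-3333) = (3*(-2))*(-1/3333) = -6*(-1/3333) = 2/1111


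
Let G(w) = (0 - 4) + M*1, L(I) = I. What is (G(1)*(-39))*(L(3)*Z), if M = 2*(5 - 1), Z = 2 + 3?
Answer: -2340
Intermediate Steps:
Z = 5
M = 8 (M = 2*4 = 8)
G(w) = 4 (G(w) = (0 - 4) + 8*1 = -4 + 8 = 4)
(G(1)*(-39))*(L(3)*Z) = (4*(-39))*(3*5) = -156*15 = -2340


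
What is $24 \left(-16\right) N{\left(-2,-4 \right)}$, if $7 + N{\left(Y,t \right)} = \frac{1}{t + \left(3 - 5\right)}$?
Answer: $2752$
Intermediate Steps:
$N{\left(Y,t \right)} = -7 + \frac{1}{-2 + t}$ ($N{\left(Y,t \right)} = -7 + \frac{1}{t + \left(3 - 5\right)} = -7 + \frac{1}{t - 2} = -7 + \frac{1}{-2 + t}$)
$24 \left(-16\right) N{\left(-2,-4 \right)} = 24 \left(-16\right) \frac{15 - -28}{-2 - 4} = - 384 \frac{15 + 28}{-6} = - 384 \left(\left(- \frac{1}{6}\right) 43\right) = \left(-384\right) \left(- \frac{43}{6}\right) = 2752$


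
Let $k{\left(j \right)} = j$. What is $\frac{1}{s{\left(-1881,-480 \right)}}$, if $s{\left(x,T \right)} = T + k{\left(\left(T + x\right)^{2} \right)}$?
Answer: $\frac{1}{5573841} \approx 1.7941 \cdot 10^{-7}$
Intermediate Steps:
$s{\left(x,T \right)} = T + \left(T + x\right)^{2}$
$\frac{1}{s{\left(-1881,-480 \right)}} = \frac{1}{-480 + \left(-480 - 1881\right)^{2}} = \frac{1}{-480 + \left(-2361\right)^{2}} = \frac{1}{-480 + 5574321} = \frac{1}{5573841}$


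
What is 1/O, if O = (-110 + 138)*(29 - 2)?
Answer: 1/756 ≈ 0.0013228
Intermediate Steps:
O = 756 (O = 28*27 = 756)
1/O = 1/756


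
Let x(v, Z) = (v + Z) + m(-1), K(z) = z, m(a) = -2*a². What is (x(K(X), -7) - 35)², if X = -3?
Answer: 2209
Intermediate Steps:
x(v, Z) = -2 + Z + v (x(v, Z) = (v + Z) - 2*(-1)² = (Z + v) - 2*1 = (Z + v) - 2 = -2 + Z + v)
(x(K(X), -7) - 35)² = ((-2 - 7 - 3) - 35)² = (-12 - 35)² = (-47)² = 2209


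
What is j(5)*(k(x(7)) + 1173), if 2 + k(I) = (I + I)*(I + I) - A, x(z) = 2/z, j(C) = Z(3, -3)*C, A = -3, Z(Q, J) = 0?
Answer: 0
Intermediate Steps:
j(C) = 0 (j(C) = 0*C = 0)
k(I) = 1 + 4*I² (k(I) = -2 + ((I + I)*(I + I) - 1*(-3)) = -2 + ((2*I)*(2*I) + 3) = -2 + (4*I² + 3) = -2 + (3 + 4*I²) = 1 + 4*I²)
j(5)*(k(x(7)) + 1173) = 0*((1 + 4*(2/7)²) + 1173) = 0*((1 + 4*(4/49)) + 1173) = 0*((1 + 16/49) + 1173) = 0*(65/49 + 1173) = 0*(57542/49) = 0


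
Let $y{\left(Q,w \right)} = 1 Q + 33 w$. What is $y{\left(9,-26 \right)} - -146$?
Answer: $-703$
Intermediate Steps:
$y{\left(Q,w \right)} = Q + 33 w$
$y{\left(9,-26 \right)} - -146 = \left(9 + 33 \left(-26\right)\right) - -146 = \left(9 - 858\right) + 146 = -849 + 146 = -703$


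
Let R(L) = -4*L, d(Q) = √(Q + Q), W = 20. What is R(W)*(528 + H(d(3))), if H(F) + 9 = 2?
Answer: -41680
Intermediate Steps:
d(Q) = √2*√Q (d(Q) = √(2*Q) = √2*√Q)
H(F) = -7 (H(F) = -9 + 2 = -7)
R(W)*(528 + H(d(3))) = (-4*20)*(528 - 7) = -80*521 = -41680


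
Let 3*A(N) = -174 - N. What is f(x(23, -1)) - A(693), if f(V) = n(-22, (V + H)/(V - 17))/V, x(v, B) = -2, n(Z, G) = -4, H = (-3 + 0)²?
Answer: 291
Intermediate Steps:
A(N) = -58 - N/3 (A(N) = (-174 - N)/3 = -58 - N/3)
H = 9 (H = (-3)² = 9)
f(V) = -4/V
f(x(23, -1)) - A(693) = -4/(-2) - (-58 - ⅓*693) = -4*(-½) - (-58 - 231) = 2 - 1*(-289) = 2 + 289 = 291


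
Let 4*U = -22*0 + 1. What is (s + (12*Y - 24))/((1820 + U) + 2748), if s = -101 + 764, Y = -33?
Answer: 324/6091 ≈ 0.053193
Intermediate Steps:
U = ¼ (U = (-22*0 + 1)/4 = (0 + 1)/4 = (¼)*1 = ¼ ≈ 0.25000)
s = 663
(s + (12*Y - 24))/((1820 + U) + 2748) = (663 + (12*(-33) - 24))/((1820 + ¼) + 2748) = (663 + (-396 - 24))/(7281/4 + 2748) = (663 - 420)/(18273/4) = 243*(4/18273) = 324/6091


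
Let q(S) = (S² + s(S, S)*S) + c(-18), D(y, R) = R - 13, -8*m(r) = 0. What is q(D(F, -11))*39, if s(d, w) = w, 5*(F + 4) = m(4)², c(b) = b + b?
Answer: 43524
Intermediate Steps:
m(r) = 0 (m(r) = -⅛*0 = 0)
c(b) = 2*b
F = -4 (F = -4 + (⅕)*0² = -4 + (⅕)*0 = -4 + 0 = -4)
D(y, R) = -13 + R
q(S) = -36 + 2*S² (q(S) = (S² + S*S) + 2*(-18) = (S² + S²) - 36 = 2*S² - 36 = -36 + 2*S²)
q(D(F, -11))*39 = (-36 + 2*(-13 - 11)²)*39 = (-36 + 2*(-24)²)*39 = (-36 + 2*576)*39 = (-36 + 1152)*39 = 1116*39 = 43524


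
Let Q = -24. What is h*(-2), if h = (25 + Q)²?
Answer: -2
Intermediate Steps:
h = 1 (h = (25 - 24)² = 1² = 1)
h*(-2) = 1*(-2) = -2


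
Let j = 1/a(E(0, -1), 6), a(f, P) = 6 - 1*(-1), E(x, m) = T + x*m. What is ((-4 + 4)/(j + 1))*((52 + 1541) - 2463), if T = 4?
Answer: 0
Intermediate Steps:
E(x, m) = 4 + m*x (E(x, m) = 4 + x*m = 4 + m*x)
a(f, P) = 7 (a(f, P) = 6 + 1 = 7)
j = ⅐ (j = 1/7 = 1*(⅐) = ⅐ ≈ 0.14286)
((-4 + 4)/(j + 1))*((52 + 1541) - 2463) = ((-4 + 4)/(⅐ + 1))*((52 + 1541) - 2463) = (0/(8/7))*(1593 - 2463) = (0*(7/8))*(-870) = 0*(-870) = 0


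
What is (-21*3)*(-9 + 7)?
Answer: 126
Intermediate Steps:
(-21*3)*(-9 + 7) = -63*(-2) = 126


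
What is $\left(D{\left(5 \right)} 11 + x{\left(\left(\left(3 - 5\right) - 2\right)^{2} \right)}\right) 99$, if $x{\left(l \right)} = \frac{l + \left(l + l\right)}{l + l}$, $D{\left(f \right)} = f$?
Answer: $\frac{11187}{2} \approx 5593.5$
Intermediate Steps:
$x{\left(l \right)} = \frac{3}{2}$ ($x{\left(l \right)} = \frac{l + 2 l}{2 l} = 3 l \frac{1}{2 l} = \frac{3}{2}$)
$\left(D{\left(5 \right)} 11 + x{\left(\left(\left(3 - 5\right) - 2\right)^{2} \right)}\right) 99 = \left(5 \cdot 11 + \frac{3}{2}\right) 99 = \left(55 + \frac{3}{2}\right) 99 = \frac{113}{2} \cdot 99 = \frac{11187}{2}$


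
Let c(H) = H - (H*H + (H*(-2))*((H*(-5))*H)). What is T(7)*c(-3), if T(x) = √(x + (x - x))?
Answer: 258*√7 ≈ 682.60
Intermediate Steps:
T(x) = √x (T(x) = √(x + 0) = √x)
c(H) = H - H² - 10*H³ (c(H) = H - (H² + (-2*H)*((-5*H)*H)) = H - (H² + (-2*H)*(-5*H²)) = H - (H² + 10*H³) = H + (-H² - 10*H³) = H - H² - 10*H³)
T(7)*c(-3) = √7*(-3*(1 - 1*(-3) - 10*(-3)²)) = √7*(-3*(1 + 3 - 10*9)) = √7*(-3*(1 + 3 - 90)) = √7*(-3*(-86)) = √7*258 = 258*√7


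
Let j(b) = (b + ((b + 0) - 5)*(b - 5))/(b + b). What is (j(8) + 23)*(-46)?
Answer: -8855/8 ≈ -1106.9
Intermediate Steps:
j(b) = (b + (-5 + b)**2)/(2*b) (j(b) = (b + (b - 5)*(-5 + b))/((2*b)) = (b + (-5 + b)*(-5 + b))*(1/(2*b)) = (b + (-5 + b)**2)*(1/(2*b)) = (b + (-5 + b)**2)/(2*b))
(j(8) + 23)*(-46) = ((1/2)*(8 + (-5 + 8)**2)/8 + 23)*(-46) = ((1/2)*(1/8)*(8 + 3**2) + 23)*(-46) = ((1/2)*(1/8)*(8 + 9) + 23)*(-46) = ((1/2)*(1/8)*17 + 23)*(-46) = (17/16 + 23)*(-46) = (385/16)*(-46) = -8855/8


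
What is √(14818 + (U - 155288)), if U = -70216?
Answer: I*√210686 ≈ 459.01*I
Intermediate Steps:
√(14818 + (U - 155288)) = √(14818 + (-70216 - 155288)) = √(14818 - 225504) = √(-210686) = I*√210686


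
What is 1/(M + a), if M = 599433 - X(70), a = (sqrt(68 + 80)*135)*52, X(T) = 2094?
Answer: 66371/38835597969 - 520*sqrt(37)/12945199323 ≈ 1.4647e-6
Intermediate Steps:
a = 14040*sqrt(37) (a = (sqrt(148)*135)*52 = ((2*sqrt(37))*135)*52 = (270*sqrt(37))*52 = 14040*sqrt(37) ≈ 85402.)
M = 597339 (M = 599433 - 1*2094 = 599433 - 2094 = 597339)
1/(M + a) = 1/(597339 + 14040*sqrt(37))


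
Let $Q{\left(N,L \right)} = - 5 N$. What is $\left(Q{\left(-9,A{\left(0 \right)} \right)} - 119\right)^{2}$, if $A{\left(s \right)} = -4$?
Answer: $5476$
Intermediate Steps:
$\left(Q{\left(-9,A{\left(0 \right)} \right)} - 119\right)^{2} = \left(\left(-5\right) \left(-9\right) - 119\right)^{2} = \left(45 - 119\right)^{2} = \left(-74\right)^{2} = 5476$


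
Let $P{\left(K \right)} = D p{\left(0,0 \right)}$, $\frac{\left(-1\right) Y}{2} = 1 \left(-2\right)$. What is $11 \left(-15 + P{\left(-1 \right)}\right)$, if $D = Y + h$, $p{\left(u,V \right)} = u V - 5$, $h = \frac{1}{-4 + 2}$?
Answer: $- \frac{715}{2} \approx -357.5$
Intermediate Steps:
$h = - \frac{1}{2}$ ($h = \frac{1}{-2} = - \frac{1}{2} \approx -0.5$)
$Y = 4$ ($Y = - 2 \cdot 1 \left(-2\right) = \left(-2\right) \left(-2\right) = 4$)
$p{\left(u,V \right)} = -5 + V u$ ($p{\left(u,V \right)} = V u - 5 = -5 + V u$)
$D = \frac{7}{2}$ ($D = 4 - \frac{1}{2} = \frac{7}{2} \approx 3.5$)
$P{\left(K \right)} = - \frac{35}{2}$ ($P{\left(K \right)} = \frac{7 \left(-5 + 0 \cdot 0\right)}{2} = \frac{7 \left(-5 + 0\right)}{2} = \frac{7}{2} \left(-5\right) = - \frac{35}{2}$)
$11 \left(-15 + P{\left(-1 \right)}\right) = 11 \left(-15 - \frac{35}{2}\right) = 11 \left(- \frac{65}{2}\right) = - \frac{715}{2}$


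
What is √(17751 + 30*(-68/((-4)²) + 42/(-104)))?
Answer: 2*√744081/13 ≈ 132.71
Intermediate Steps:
√(17751 + 30*(-68/((-4)²) + 42/(-104))) = √(17751 + 30*(-68/16 + 42*(-1/104))) = √(17751 + 30*(-68*1/16 - 21/52)) = √(17751 + 30*(-17/4 - 21/52)) = √(17751 + 30*(-121/26)) = √(17751 - 1815/13) = √(228948/13) = 2*√744081/13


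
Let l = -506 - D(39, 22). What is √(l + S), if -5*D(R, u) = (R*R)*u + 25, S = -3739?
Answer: √61310/5 ≈ 49.522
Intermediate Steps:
D(R, u) = -5 - u*R²/5 (D(R, u) = -((R*R)*u + 25)/5 = -(R²*u + 25)/5 = -(u*R² + 25)/5 = -(25 + u*R²)/5 = -5 - u*R²/5)
l = 30957/5 (l = -506 - (-5 - ⅕*22*39²) = -506 - (-5 - ⅕*22*1521) = -506 - (-5 - 33462/5) = -506 - 1*(-33487/5) = -506 + 33487/5 = 30957/5 ≈ 6191.4)
√(l + S) = √(30957/5 - 3739) = √(12262/5) = √61310/5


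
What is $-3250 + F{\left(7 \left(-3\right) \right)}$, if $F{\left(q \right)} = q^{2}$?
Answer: $-2809$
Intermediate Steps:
$-3250 + F{\left(7 \left(-3\right) \right)} = -3250 + \left(7 \left(-3\right)\right)^{2} = -3250 + \left(-21\right)^{2} = -3250 + 441 = -2809$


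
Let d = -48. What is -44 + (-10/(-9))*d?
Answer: -292/3 ≈ -97.333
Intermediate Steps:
-44 + (-10/(-9))*d = -44 - 10/(-9)*(-48) = -44 - 10*(-⅑)*(-48) = -44 + (10/9)*(-48) = -44 - 160/3 = -292/3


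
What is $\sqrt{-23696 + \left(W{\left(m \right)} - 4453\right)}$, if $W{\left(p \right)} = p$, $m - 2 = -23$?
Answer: $3 i \sqrt{3130} \approx 167.84 i$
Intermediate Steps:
$m = -21$ ($m = 2 - 23 = -21$)
$\sqrt{-23696 + \left(W{\left(m \right)} - 4453\right)} = \sqrt{-23696 - 4474} = \sqrt{-28170} = 3 i \sqrt{3130}$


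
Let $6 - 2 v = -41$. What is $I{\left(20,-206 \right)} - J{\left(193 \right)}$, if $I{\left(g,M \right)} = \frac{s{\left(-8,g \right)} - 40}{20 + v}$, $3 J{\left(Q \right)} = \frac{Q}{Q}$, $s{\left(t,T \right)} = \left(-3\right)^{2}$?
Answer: $- \frac{91}{87} \approx -1.046$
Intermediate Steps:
$v = \frac{47}{2}$ ($v = 3 - - \frac{41}{2} = 3 + \frac{41}{2} = \frac{47}{2} \approx 23.5$)
$s{\left(t,T \right)} = 9$
$J{\left(Q \right)} = \frac{1}{3}$ ($J{\left(Q \right)} = \frac{Q \frac{1}{Q}}{3} = \frac{1}{3} \cdot 1 = \frac{1}{3}$)
$I{\left(g,M \right)} = - \frac{62}{87}$ ($I{\left(g,M \right)} = \frac{9 - 40}{20 + \frac{47}{2}} = - \frac{31}{\frac{87}{2}} = \left(-31\right) \frac{2}{87} = - \frac{62}{87}$)
$I{\left(20,-206 \right)} - J{\left(193 \right)} = - \frac{62}{87} - \frac{1}{3} = - \frac{91}{87}$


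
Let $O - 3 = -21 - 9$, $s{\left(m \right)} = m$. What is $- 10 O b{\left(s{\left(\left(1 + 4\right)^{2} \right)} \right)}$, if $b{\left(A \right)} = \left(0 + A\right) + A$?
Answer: $13500$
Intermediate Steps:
$b{\left(A \right)} = 2 A$ ($b{\left(A \right)} = A + A = 2 A$)
$O = -27$ ($O = 3 - 30 = -27$)
$- 10 O b{\left(s{\left(\left(1 + 4\right)^{2} \right)} \right)} = \left(-10\right) \left(-27\right) 2 \left(1 + 4\right)^{2} = 270 \cdot 2 \cdot 5^{2} = 270 \cdot 2 \cdot 25 = 270 \cdot 50 = 13500$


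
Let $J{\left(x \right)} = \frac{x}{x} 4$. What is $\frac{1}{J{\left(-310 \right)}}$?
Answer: $\frac{1}{4} \approx 0.25$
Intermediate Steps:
$J{\left(x \right)} = 4$ ($J{\left(x \right)} = 1 \cdot 4 = 4$)
$\frac{1}{J{\left(-310 \right)}} = \frac{1}{4}$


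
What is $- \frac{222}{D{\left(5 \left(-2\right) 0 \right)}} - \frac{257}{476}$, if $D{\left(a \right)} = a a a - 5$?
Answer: $\frac{104387}{2380} \approx 43.86$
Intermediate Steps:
$D{\left(a \right)} = -5 + a^{3}$ ($D{\left(a \right)} = a a^{2} - 5 = a^{3} - 5 = -5 + a^{3}$)
$- \frac{222}{D{\left(5 \left(-2\right) 0 \right)}} - \frac{257}{476} = - \frac{222}{-5 + \left(5 \left(-2\right) 0\right)^{3}} - \frac{257}{476} = - \frac{222}{-5 + \left(\left(-10\right) 0\right)^{3}} - \frac{257}{476} = - \frac{222}{-5 + 0^{3}} - \frac{257}{476} = - \frac{222}{-5 + 0} - \frac{257}{476} = - \frac{222}{-5} - \frac{257}{476} = \left(-222\right) \left(- \frac{1}{5}\right) - \frac{257}{476} = \frac{222}{5} - \frac{257}{476} = \frac{104387}{2380}$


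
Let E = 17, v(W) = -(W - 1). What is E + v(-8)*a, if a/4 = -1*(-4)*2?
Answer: 305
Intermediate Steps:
v(W) = 1 - W (v(W) = -(-1 + W) = 1 - W)
a = 32 (a = 4*(-1*(-4)*2) = 4*(4*2) = 4*8 = 32)
E + v(-8)*a = 17 + (1 - 1*(-8))*32 = 17 + (1 + 8)*32 = 17 + 9*32 = 17 + 288 = 305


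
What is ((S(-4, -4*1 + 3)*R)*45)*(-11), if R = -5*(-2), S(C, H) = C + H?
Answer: 24750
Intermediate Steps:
R = 10
((S(-4, -4*1 + 3)*R)*45)*(-11) = (((-4 + (-4*1 + 3))*10)*45)*(-11) = (((-4 + (-4 + 3))*10)*45)*(-11) = (((-4 - 1)*10)*45)*(-11) = (-5*10*45)*(-11) = -50*45*(-11) = -2250*(-11) = 24750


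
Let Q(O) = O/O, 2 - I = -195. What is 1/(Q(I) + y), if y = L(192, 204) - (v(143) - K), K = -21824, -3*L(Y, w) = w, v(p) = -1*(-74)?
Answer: -1/21965 ≈ -4.5527e-5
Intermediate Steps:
v(p) = 74
L(Y, w) = -w/3
I = 197 (I = 2 - 1*(-195) = 2 + 195 = 197)
y = -21966 (y = -1/3*204 - (74 - 1*(-21824)) = -68 - (74 + 21824) = -68 - 1*21898 = -68 - 21898 = -21966)
Q(O) = 1
1/(Q(I) + y) = 1/(1 - 21966) = 1/(-21965) = -1/21965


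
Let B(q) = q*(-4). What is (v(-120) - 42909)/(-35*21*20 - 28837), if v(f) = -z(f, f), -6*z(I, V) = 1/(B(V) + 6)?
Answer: 125122643/126953892 ≈ 0.98558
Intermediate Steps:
B(q) = -4*q
z(I, V) = -1/(6*(6 - 4*V)) (z(I, V) = -1/(6*(-4*V + 6)) = -1/(6*(6 - 4*V)))
v(f) = -1/(12*(-3 + 2*f))
(v(-120) - 42909)/(-35*21*20 - 28837) = (1/(12*(3 - 2*(-120))) - 42909)/(-35*21*20 - 28837) = (1/(12*(3 + 240)) - 42909)/(-735*20 - 28837) = ((1/12)/243 - 42909)/(-14700 - 28837) = ((1/12)*(1/243) - 42909)/(-43537) = (1/2916 - 42909)*(-1/43537) = -125122643/2916*(-1/43537) = 125122643/126953892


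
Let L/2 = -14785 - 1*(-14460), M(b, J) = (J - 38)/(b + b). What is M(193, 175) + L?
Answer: -250763/386 ≈ -649.64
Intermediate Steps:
M(b, J) = (-38 + J)/(2*b) (M(b, J) = (-38 + J)/((2*b)) = (-38 + J)*(1/(2*b)) = (-38 + J)/(2*b))
L = -650 (L = 2*(-14785 - 1*(-14460)) = 2*(-14785 + 14460) = 2*(-325) = -650)
M(193, 175) + L = (1/2)*(-38 + 175)/193 - 650 = (1/2)*(1/193)*137 - 650 = 137/386 - 650 = -250763/386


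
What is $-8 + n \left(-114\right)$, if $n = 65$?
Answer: $-7418$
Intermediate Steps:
$-8 + n \left(-114\right) = -8 + 65 \left(-114\right) = -8 - 7410 = -7418$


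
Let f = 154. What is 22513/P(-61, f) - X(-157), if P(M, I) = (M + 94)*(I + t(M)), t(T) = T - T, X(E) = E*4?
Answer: 3214009/5082 ≈ 632.43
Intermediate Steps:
X(E) = 4*E
t(T) = 0
P(M, I) = I*(94 + M) (P(M, I) = (M + 94)*(I + 0) = (94 + M)*I = I*(94 + M))
22513/P(-61, f) - X(-157) = 22513/((154*(94 - 61))) - 4*(-157) = 22513/((154*33)) - 1*(-628) = 22513/5082 + 628 = 3214009/5082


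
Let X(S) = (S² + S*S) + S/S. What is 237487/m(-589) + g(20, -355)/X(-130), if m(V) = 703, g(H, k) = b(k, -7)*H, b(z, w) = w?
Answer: 422484193/1250637 ≈ 337.82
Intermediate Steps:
g(H, k) = -7*H
X(S) = 1 + 2*S² (X(S) = (S² + S²) + 1 = 2*S² + 1 = 1 + 2*S²)
237487/m(-589) + g(20, -355)/X(-130) = 237487/703 + (-7*20)/(1 + 2*(-130)²) = 237487*(1/703) - 140/(1 + 2*16900) = 237487/703 - 140/(1 + 33800) = 237487/703 - 140/33801 = 422484193/1250637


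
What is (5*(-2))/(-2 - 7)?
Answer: 10/9 ≈ 1.1111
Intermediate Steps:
(5*(-2))/(-2 - 7) = -10/(-9) = -10*(-⅑) = 10/9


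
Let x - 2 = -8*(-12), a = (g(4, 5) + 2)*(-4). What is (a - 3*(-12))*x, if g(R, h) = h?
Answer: 784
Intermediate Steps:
a = -28 (a = (5 + 2)*(-4) = 7*(-4) = -28)
x = 98 (x = 2 - 8*(-12) = 2 + 96 = 98)
(a - 3*(-12))*x = (-28 - 3*(-12))*98 = (-28 - 1*(-36))*98 = (-28 + 36)*98 = 8*98 = 784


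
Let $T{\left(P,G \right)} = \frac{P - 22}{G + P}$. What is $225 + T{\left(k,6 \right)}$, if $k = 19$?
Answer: $\frac{5622}{25} \approx 224.88$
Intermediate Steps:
$T{\left(P,G \right)} = \frac{-22 + P}{G + P}$
$225 + T{\left(k,6 \right)} = 225 + \frac{-22 + 19}{6 + 19} = 225 + \frac{1}{25} \left(-3\right) = 225 - \frac{3}{25} = \frac{5622}{25}$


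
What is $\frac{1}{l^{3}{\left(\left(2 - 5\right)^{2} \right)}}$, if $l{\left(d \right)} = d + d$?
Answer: $\frac{1}{5832} \approx 0.00017147$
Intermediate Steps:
$l{\left(d \right)} = 2 d$
$\frac{1}{l^{3}{\left(\left(2 - 5\right)^{2} \right)}} = \frac{1}{\left(2 \left(2 - 5\right)^{2}\right)^{3}} = \frac{1}{\left(2 \left(-3\right)^{2}\right)^{3}} = \frac{1}{\left(2 \cdot 9\right)^{3}} = \frac{1}{18^{3}} = \frac{1}{5832}$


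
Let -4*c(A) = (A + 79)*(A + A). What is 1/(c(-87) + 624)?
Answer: 1/276 ≈ 0.0036232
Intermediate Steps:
c(A) = -A*(79 + A)/2 (c(A) = -(A + 79)*(A + A)/4 = -(79 + A)*2*A/4 = -A*(79 + A)/2)
1/(c(-87) + 624) = 1/(-½*(-87)*(79 - 87) + 624) = 1/(-½*(-87)*(-8) + 624) = 1/(-348 + 624) = 1/276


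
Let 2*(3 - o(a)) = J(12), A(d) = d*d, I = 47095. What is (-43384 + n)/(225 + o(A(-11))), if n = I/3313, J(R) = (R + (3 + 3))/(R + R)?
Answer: -383157592/2010991 ≈ -190.53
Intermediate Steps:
A(d) = d²
J(R) = (6 + R)/(2*R) (J(R) = (R + 6)/((2*R)) = (6 + R)*(1/(2*R)) = (6 + R)/(2*R))
n = 47095/3313 ≈ 14.215
o(a) = 21/8 (o(a) = 3 - (6 + 12)/(4*12) = 3 - 18/(4*12) = 3 - ½*¾ = 3 - 3/8 = 21/8)
(-43384 + n)/(225 + o(A(-11))) = (-43384 + 47095/3313)/(225 + 21/8) = -143684097/(3313*1821/8) = -143684097/3313*8/1821 = -383157592/2010991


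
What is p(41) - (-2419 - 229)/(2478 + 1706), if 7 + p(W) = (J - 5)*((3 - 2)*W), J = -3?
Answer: -174874/523 ≈ -334.37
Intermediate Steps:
p(W) = -7 - 8*W (p(W) = -7 + (-3 - 5)*((3 - 2)*W) = -7 - 8*W)
p(41) - (-2419 - 229)/(2478 + 1706) = (-7 - 8*41) - (-2419 - 229)/(2478 + 1706) = (-7 - 328) - (-2648)/4184 = -335 - (-2648)/4184 = -335 - 1*(-331/523) = -335 + 331/523 = -174874/523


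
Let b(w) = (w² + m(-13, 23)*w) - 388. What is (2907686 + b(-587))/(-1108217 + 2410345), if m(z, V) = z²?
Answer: 394083/162766 ≈ 2.4212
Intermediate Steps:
b(w) = -388 + w² + 169*w (b(w) = (w² + (-13)²*w) - 388 = (w² + 169*w) - 388 = -388 + w² + 169*w)
(2907686 + b(-587))/(-1108217 + 2410345) = (2907686 + (-388 + (-587)² + 169*(-587)))/(-1108217 + 2410345) = (2907686 + (-388 + 344569 - 99203))/1302128 = (2907686 + 244978)*(1/1302128) = 3152664*(1/1302128) = 394083/162766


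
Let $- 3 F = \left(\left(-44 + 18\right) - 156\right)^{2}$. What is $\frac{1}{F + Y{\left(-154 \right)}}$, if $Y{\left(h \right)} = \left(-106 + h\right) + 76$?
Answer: $- \frac{3}{33676} \approx -8.9084 \cdot 10^{-5}$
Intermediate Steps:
$Y{\left(h \right)} = -30 + h$
$F = - \frac{33124}{3}$ ($F = - \frac{\left(\left(-44 + 18\right) - 156\right)^{2}}{3} = - \frac{\left(-26 - 156\right)^{2}}{3} = - \frac{\left(-182\right)^{2}}{3} = \left(- \frac{1}{3}\right) 33124 = - \frac{33124}{3} \approx -11041.0$)
$\frac{1}{F + Y{\left(-154 \right)}} = \frac{1}{- \frac{33124}{3} - 184} = \frac{1}{- \frac{33676}{3}} = - \frac{3}{33676}$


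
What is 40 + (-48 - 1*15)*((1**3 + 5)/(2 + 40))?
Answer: 31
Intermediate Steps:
40 + (-48 - 1*15)*((1**3 + 5)/(2 + 40)) = 40 + (-48 - 15)*((1 + 5)/42) = 40 - 378/42 = 40 - 63*1/7 = 40 - 9 = 31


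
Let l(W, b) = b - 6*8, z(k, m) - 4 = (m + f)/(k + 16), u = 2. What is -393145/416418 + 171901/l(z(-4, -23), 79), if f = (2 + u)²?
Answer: 71570483123/12908958 ≈ 5544.3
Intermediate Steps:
f = 16 (f = (2 + 2)² = 4² = 16)
z(k, m) = 4 + (16 + m)/(16 + k) (z(k, m) = 4 + (m + 16)/(k + 16) = 4 + (16 + m)/(16 + k))
l(W, b) = -48 + b (l(W, b) = b - 48 = -48 + b)
-393145/416418 + 171901/l(z(-4, -23), 79) = -393145/416418 + 171901/(-48 + 79) = -393145*1/416418 + 171901/31 = -393145/416418 + 171901*(1/31) = -393145/416418 + 171901/31 = 71570483123/12908958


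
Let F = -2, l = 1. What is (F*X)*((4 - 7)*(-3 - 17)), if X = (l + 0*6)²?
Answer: -120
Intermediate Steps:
X = 1 (X = (1 + 0*6)² = (1 + 0)² = 1² = 1)
(F*X)*((4 - 7)*(-3 - 17)) = (-2*1)*((4 - 7)*(-3 - 17)) = -(-6)*(-20) = -2*60 = -120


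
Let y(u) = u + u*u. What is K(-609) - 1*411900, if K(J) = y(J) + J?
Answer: -42237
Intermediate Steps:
y(u) = u + u²
K(J) = J + J*(1 + J) (K(J) = J*(1 + J) + J = J + J*(1 + J))
K(-609) - 1*411900 = -609*(2 - 609) - 1*411900 = -609*(-607) - 411900 = 369663 - 411900 = -42237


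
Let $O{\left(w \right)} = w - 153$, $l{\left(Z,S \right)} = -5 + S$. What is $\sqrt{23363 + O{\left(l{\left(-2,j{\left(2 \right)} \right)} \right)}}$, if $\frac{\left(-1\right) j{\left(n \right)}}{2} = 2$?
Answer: $\sqrt{23201} \approx 152.32$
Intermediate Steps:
$j{\left(n \right)} = -4$ ($j{\left(n \right)} = \left(-2\right) 2 = -4$)
$O{\left(w \right)} = -153 + w$
$\sqrt{23363 + O{\left(l{\left(-2,j{\left(2 \right)} \right)} \right)}} = \sqrt{23363 - 162} = \sqrt{23201}$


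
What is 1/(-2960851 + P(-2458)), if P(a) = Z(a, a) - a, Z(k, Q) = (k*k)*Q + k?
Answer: -1/14853616763 ≈ -6.7324e-11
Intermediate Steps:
Z(k, Q) = k + Q*k**2 (Z(k, Q) = k**2*Q + k = Q*k**2 + k = k + Q*k**2)
P(a) = -a + a*(1 + a**2) (P(a) = a*(1 + a*a) - a = a*(1 + a**2) - a = -a + a*(1 + a**2))
1/(-2960851 + P(-2458)) = 1/(-2960851 + (-2458)**3) = 1/(-2960851 - 14850655912) = 1/(-14853616763) = -1/14853616763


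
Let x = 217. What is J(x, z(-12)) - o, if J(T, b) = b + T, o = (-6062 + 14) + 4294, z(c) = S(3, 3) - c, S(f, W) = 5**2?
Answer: 2008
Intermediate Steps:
S(f, W) = 25
z(c) = 25 - c
o = -1754 (o = -6048 + 4294 = -1754)
J(T, b) = T + b
J(x, z(-12)) - o = (217 + (25 - 1*(-12))) - 1*(-1754) = (217 + (25 + 12)) + 1754 = (217 + 37) + 1754 = 254 + 1754 = 2008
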